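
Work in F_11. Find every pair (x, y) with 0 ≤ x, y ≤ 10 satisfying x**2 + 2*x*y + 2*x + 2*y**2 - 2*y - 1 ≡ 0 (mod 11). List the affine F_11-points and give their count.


Affine F_11-points: {(0, 3), (0, 9), (2, 1), (2, 9), (3, 3), (3, 6), (5, 1), (5, 6), (7, 8), (8, 7), (8, 8), (9, 7)}; count = 12.

For each of the 121 pairs (x, y) ∈ F_11², evaluate f(x, y) mod 11. Record the zeros.
  x = 0: [0↦10, 1↦10, 2↦3, 3↦0, 4↦1, 5↦6, 6↦4, 7↦6, 8↦1, 9↦0, 10↦3]  zeros at y ∈ {3, 9}
  x = 1: [0↦2, 1↦4, 2↦10, 3↦9, 4↦1, 5↦8, 6↦8, 7↦1, 8↦9, 9↦10, 10↦4]  zeros at y ∈ ∅
  x = 2: [0↦7, 1↦0, 2↦8, 3↦9, 4↦3, 5↦1, 6↦3, 7↦9, 8↦8, 9↦0, 10↦7]  zeros at y ∈ {1, 9}
  x = 3: [0↦3, 1↦9, 2↦8, 3↦0, 4↦7, 5↦7, 6↦0, 7↦8, 8↦9, 9↦3, 10↦1]  zeros at y ∈ {3, 6}
  x = 4: [0↦1, 1↦9, 2↦10, 3↦4, 4↦2, 5↦4, 6↦10, 7↦9, 8↦1, 9↦8, 10↦8]  zeros at y ∈ ∅
  x = 5: [0↦1, 1↦0, 2↦3, 3↦10, 4↦10, 5↦3, 6↦0, 7↦1, 8↦6, 9↦4, 10↦6]  zeros at y ∈ {1, 6}
  x = 6: [0↦3, 1↦4, 2↦9, 3↦7, 4↦9, 5↦4, 6↦3, 7↦6, 8↦2, 9↦2, 10↦6]  zeros at y ∈ ∅
  x = 7: [0↦7, 1↦10, 2↦6, 3↦6, 4↦10, 5↦7, 6↦8, 7↦2, 8↦0, 9↦2, 10↦8]  zeros at y ∈ {8}
  x = 8: [0↦2, 1↦7, 2↦5, 3↦7, 4↦2, 5↦1, 6↦4, 7↦0, 8↦0, 9↦4, 10↦1]  zeros at y ∈ {7, 8}
  x = 9: [0↦10, 1↦6, 2↦6, 3↦10, 4↦7, 5↦8, 6↦2, 7↦0, 8↦2, 9↦8, 10↦7]  zeros at y ∈ {7}
  x = 10: [0↦9, 1↦7, 2↦9, 3↦4, 4↦3, 5↦6, 6↦2, 7↦2, 8↦6, 9↦3, 10↦4]  zeros at y ∈ ∅
Collecting zeros: affine points = {(0, 3), (0, 9), (2, 1), (2, 9), (3, 3), (3, 6), (5, 1), (5, 6), (7, 8), (8, 7), (8, 8), (9, 7)}.
Total count |C(F_11)_aff| = 12.


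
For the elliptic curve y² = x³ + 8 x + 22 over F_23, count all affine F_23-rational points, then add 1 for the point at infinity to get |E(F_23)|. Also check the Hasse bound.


Affine points = {(1, 10), (1, 13), (2, 0), (3, 2), (3, 21), (4, 7), (4, 16), (5, 7), (5, 16), (8, 0), (9, 8), (9, 15), (12, 11), (12, 12), (13, 0), (14, 7), (14, 16), (18, 8), (18, 15), (19, 8), (19, 15), (22, 6), (22, 17)}; affine count = 23; |E(F_23)| = 24.

Discriminant check: Δ ∝ 4a³ + 27b² = 4·8³ + 27·22² = 4·512 + 27·484 ≡ 5 (mod 23). Nonzero ⇒ E is nonsingular.
For each x ∈ F_23, compute rhs = x³ + 8·x + 22 mod 23, then count y ∈ F_23 with y² ≡ rhs.
  x = 0: rhs = 22, matching y values: none (0 points).
  x = 1: rhs = 8, matching y values: 10, 13 (2 points).
  x = 2: rhs = 0, matching y values: 0 (1 points).
  x = 3: rhs = 4, matching y values: 2, 21 (2 points).
  x = 4: rhs = 3, matching y values: 7, 16 (2 points).
  x = 5: rhs = 3, matching y values: 7, 16 (2 points).
  x = 6: rhs = 10, matching y values: none (0 points).
  x = 7: rhs = 7, matching y values: none (0 points).
  x = 8: rhs = 0, matching y values: 0 (1 points).
  x = 9: rhs = 18, matching y values: 8, 15 (2 points).
  x = 10: rhs = 21, matching y values: none (0 points).
  x = 11: rhs = 15, matching y values: none (0 points).
  x = 12: rhs = 6, matching y values: 11, 12 (2 points).
  x = 13: rhs = 0, matching y values: 0 (1 points).
  x = 14: rhs = 3, matching y values: 7, 16 (2 points).
  x = 15: rhs = 21, matching y values: none (0 points).
  x = 16: rhs = 14, matching y values: none (0 points).
  x = 17: rhs = 11, matching y values: none (0 points).
  x = 18: rhs = 18, matching y values: 8, 15 (2 points).
  x = 19: rhs = 18, matching y values: 8, 15 (2 points).
  x = 20: rhs = 17, matching y values: none (0 points).
  x = 21: rhs = 21, matching y values: none (0 points).
  x = 22: rhs = 13, matching y values: 6, 17 (2 points).
Total affine count: 23.
Full point count |E(F_23)| = 23 + 1 = 24.
Hasse bound: |24 − (23+1)| = |0| = 0 ≤ 2√23 ≈ 9.5917 ✓.


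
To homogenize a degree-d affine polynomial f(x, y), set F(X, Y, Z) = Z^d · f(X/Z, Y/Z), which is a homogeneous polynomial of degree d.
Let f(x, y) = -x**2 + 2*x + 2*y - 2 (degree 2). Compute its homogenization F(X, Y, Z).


F(X, Y, Z) = -X**2 + 2*X*Z + 2*Y*Z - 2*Z**2

deg(f) = 2.
Substitute x = X/Z, y = Y/Z into f, then multiply by Z^2.
  monomial -1·x^2·y^0 ↦ -1·X^2·Y^0·Z^0.
  monomial 2·x^1·y^0 ↦ 2·X^1·Y^0·Z^1.
  monomial 2·x^0·y^1 ↦ 2·X^0·Y^1·Z^1.
  monomial -2·x^0·y^0 ↦ -2·X^0·Y^0·Z^2.
Collecting: F(X, Y, Z) = -X**2 + 2*X*Z + 2*Y*Z - 2*Z**2.


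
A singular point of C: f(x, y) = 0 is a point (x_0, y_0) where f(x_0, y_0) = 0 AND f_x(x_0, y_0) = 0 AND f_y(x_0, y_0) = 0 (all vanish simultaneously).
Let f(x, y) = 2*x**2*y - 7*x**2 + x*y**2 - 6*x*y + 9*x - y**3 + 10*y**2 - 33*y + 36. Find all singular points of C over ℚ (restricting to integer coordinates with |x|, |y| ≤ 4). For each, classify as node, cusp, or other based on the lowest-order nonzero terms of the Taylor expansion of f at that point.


Singular points: {(0, 3)}; classification: node.

Compute partial derivatives:
  f_x = 4*x*y - 14*x + y**2 - 6*y + 9.
  f_y = 2*x**2 + 2*x*y - 6*x - 3*y**2 + 20*y - 33.
Scan x_0 ∈ {−4, ..., 4}. For each x_0, f_y(x_0, y) is a polynomial in y; find its integer roots y ∈ {−4, ..., 4}, then test f_x and f at those candidates.
  x = -4: f_y(-4, y) = -3*y**2 + 12*y + 23; no integer root y with |y| ≤ 4.
  x = -3: f_y(-3, y) = -3*y**2 + 14*y + 3; no integer root y with |y| ≤ 4.
  x = -2: f_y(-2, y) = -3*y**2 + 16*y - 13; vanishes at y ∈ {1}. (-2, 1): f_x = 24 ≠ 0.
  x = -1: f_y(-1, y) = -3*y**2 + 18*y - 25; no integer root y with |y| ≤ 4.
  x = 0: f_y(0, y) = -3*y**2 + 20*y - 33; vanishes at y ∈ {3}. (0, 3): f_x = 0, f = 0 — SINGULAR.
  x = 1: f_y(1, y) = -3*y**2 + 22*y - 37; no integer root y with |y| ≤ 4.
  x = 2: f_y(2, y) = -3*y**2 + 24*y - 37; no integer root y with |y| ≤ 4.
  x = 3: f_y(3, y) = -3*y**2 + 26*y - 33; no integer root y with |y| ≤ 4.
  x = 4: f_y(4, y) = -3*y**2 + 28*y - 25; vanishes at y ∈ {1}. (4, 1): f_x = -36 ≠ 0.
Only singular point on the grid: (0, 3).
Classify: substitute x = 0 + u, y = 3 + v and expand: f = 2*u**2*v - u**2 + u*v**2 - v**3 + v**2.
No constant or linear terms (consistent with a singular point). Quadratic part: -u**2 + v**2. Cubic part: 2*u**2*v + u*v**2 - v**3.
The quadratic part v**2 - u**2 = (v − u)(v + u) splits into two distinct linear factors, so there are two distinct tangent lines y − 3 = ±(x − 0) — this is a node (ordinary double point).
Classification: node.


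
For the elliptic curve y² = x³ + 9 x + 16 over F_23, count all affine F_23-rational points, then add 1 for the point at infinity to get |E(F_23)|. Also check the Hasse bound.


Affine points = {(0, 4), (0, 19), (1, 7), (1, 16), (3, 1), (3, 22), (4, 1), (4, 22), (5, 5), (5, 18), (7, 10), (7, 13), (8, 5), (8, 18), (10, 5), (10, 18), (12, 9), (12, 14), (16, 1), (16, 22), (19, 10), (19, 13), (20, 10), (20, 13), (21, 6), (21, 17), (22, 11), (22, 12)}; affine count = 28; |E(F_23)| = 29.

Discriminant check: Δ ∝ 4a³ + 27b² = 4·9³ + 27·16² = 4·729 + 27·256 ≡ 7 (mod 23). Nonzero ⇒ E is nonsingular.
For each x ∈ F_23, compute rhs = x³ + 9·x + 16 mod 23, then count y ∈ F_23 with y² ≡ rhs.
  x = 0: rhs = 16, matching y values: 4, 19 (2 points).
  x = 1: rhs = 3, matching y values: 7, 16 (2 points).
  x = 2: rhs = 19, matching y values: none (0 points).
  x = 3: rhs = 1, matching y values: 1, 22 (2 points).
  x = 4: rhs = 1, matching y values: 1, 22 (2 points).
  x = 5: rhs = 2, matching y values: 5, 18 (2 points).
  x = 6: rhs = 10, matching y values: none (0 points).
  x = 7: rhs = 8, matching y values: 10, 13 (2 points).
  x = 8: rhs = 2, matching y values: 5, 18 (2 points).
  x = 9: rhs = 21, matching y values: none (0 points).
  x = 10: rhs = 2, matching y values: 5, 18 (2 points).
  x = 11: rhs = 20, matching y values: none (0 points).
  x = 12: rhs = 12, matching y values: 9, 14 (2 points).
  x = 13: rhs = 7, matching y values: none (0 points).
  x = 14: rhs = 11, matching y values: none (0 points).
  x = 15: rhs = 7, matching y values: none (0 points).
  x = 16: rhs = 1, matching y values: 1, 22 (2 points).
  x = 17: rhs = 22, matching y values: none (0 points).
  x = 18: rhs = 7, matching y values: none (0 points).
  x = 19: rhs = 8, matching y values: 10, 13 (2 points).
  x = 20: rhs = 8, matching y values: 10, 13 (2 points).
  x = 21: rhs = 13, matching y values: 6, 17 (2 points).
  x = 22: rhs = 6, matching y values: 11, 12 (2 points).
Total affine count: 28.
Full point count |E(F_23)| = 28 + 1 = 29.
Hasse bound: |29 − (23+1)| = |5| = 5 ≤ 2√23 ≈ 9.5917 ✓.


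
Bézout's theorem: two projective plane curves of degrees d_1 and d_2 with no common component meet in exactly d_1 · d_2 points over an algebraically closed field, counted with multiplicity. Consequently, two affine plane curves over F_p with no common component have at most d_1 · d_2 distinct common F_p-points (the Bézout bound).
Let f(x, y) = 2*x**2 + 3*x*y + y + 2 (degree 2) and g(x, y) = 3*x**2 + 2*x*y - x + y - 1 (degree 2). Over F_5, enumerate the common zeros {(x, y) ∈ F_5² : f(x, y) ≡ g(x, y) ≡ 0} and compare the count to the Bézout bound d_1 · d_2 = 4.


Common zeros: {(3, 1)}; count = 1; Bézout bound = 4.

deg(f) = 2, deg(g) = 2, so Bézout bound = 4.
Scan x ∈ F_5. For each x, list the y ∈ F_5 with f(x, y) ≡ 0 and those with g(x, y) ≡ 0 (mod 5); the common zeros in that column are the intersection.
  x = 0: f ≡ 0 at y ∈ {3}; g ≡ 0 at y ∈ {1}; common: ∅.
  x = 1: f ≡ 0 at y ∈ {4}; g ≡ 0 at y ∈ {3}; common: ∅.
  x = 2: f ≡ 0 at y ∈ {0}; g ≡ 0 at y ∈ ∅; common: ∅.
  x = 3: f ≡ 0 at y ∈ {0, 1, 2, 3, 4}; g ≡ 0 at y ∈ {1}; common: {1}.
  x = 4: f ≡ 0 at y ∈ {2}; g ≡ 0 at y ∈ {3}; common: ∅.
Collecting: common zeros = {(3, 1)}, so the count is 1.
Comparison with the Bézout bound: 1 ≤ 4 = deg(f)·deg(g), as expected for curves with no common component (the affine F_5-count falls short of the bound because intersections may lie at infinity, over extension fields, or carry multiplicity).


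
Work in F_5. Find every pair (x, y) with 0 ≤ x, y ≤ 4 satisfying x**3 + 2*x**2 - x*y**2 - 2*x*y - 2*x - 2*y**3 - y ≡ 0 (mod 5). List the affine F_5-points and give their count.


Affine F_5-points: {(0, 0), (1, 1), (1, 2), (1, 4), (2, 3), (3, 4), (4, 4)}; count = 7.

For each of the 25 pairs (x, y) ∈ F_5², evaluate f(x, y) mod 5. Record the zeros.
  x = 0: [0↦0, 1↦2, 2↦2, 3↦3, 4↦3]  zeros at y ∈ {0}
  x = 1: [0↦1, 1↦0, 2↦0, 3↦4, 4↦0]  zeros at y ∈ {1, 2, 4}
  x = 2: [0↦2, 1↦3, 2↦3, 3↦0, 4↦2]  zeros at y ∈ {3}
  x = 3: [0↦4, 1↦2, 2↦2, 3↦2, 4↦0]  zeros at y ∈ {4}
  x = 4: [0↦3, 1↦3, 2↦3, 3↦1, 4↦0]  zeros at y ∈ {4}
Collecting zeros: affine points = {(0, 0), (1, 1), (1, 2), (1, 4), (2, 3), (3, 4), (4, 4)}.
Total count |C(F_5)_aff| = 7.


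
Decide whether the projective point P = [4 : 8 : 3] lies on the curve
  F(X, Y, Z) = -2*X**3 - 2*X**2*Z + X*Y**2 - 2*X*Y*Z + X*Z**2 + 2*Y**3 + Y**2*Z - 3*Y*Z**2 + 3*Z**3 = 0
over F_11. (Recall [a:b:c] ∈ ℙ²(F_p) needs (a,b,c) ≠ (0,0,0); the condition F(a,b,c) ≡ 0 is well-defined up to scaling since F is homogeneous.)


F(4,8,3) ≡ 0 (mod 11); P is on the curve.

Evaluate F(4, 8, 3) term-by-term (mod 11).
  -2*X**3 ↦ -2·64·1·1 = -128
  -2*X**2*Z ↦ -2·16·1·3 = -96
  X*Y**2 ↦ 1·4·64·1 = 256
  -2*X*Y*Z ↦ -2·4·8·3 = -192
  X*Z**2 ↦ 1·4·1·9 = 36
  2*Y**3 ↦ 2·1·512·1 = 1024
  Y**2*Z ↦ 1·1·64·3 = 192
  -3*Y*Z**2 ↦ -3·1·8·9 = -216
  3*Z**3 ↦ 3·1·1·27 = 81
Sum: F(4, 8, 3) = (-128) + (-96) + (256) + (-192) + (36) + (1024) + (192) + (-216) + (81) = 957.
Reducing mod 11: 957 ≡ 0 (mod 11).
Since F(a, b, c) ≡ 0 (mod 11), P lies on the curve.


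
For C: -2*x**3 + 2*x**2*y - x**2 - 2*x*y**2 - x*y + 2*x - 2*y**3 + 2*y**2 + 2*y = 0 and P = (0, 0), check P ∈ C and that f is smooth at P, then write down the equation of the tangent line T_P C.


Tangent line at P: 2*x + 2*y = 0.

Step 1: f(0, 0) = 0, so P lies on C.
Step 2: partial derivatives
  f_x(x, y) = -6*x**2 + 4*x*y - 2*x - 2*y**2 - y + 2, f_y(x, y) = 2*x**2 - 4*x*y - x - 6*y**2 + 4*y + 2.
  f_x(P) = 2, f_y(P) = 2 (gradient nonzero, so P is smooth).
Step 3: tangent line at P: 2·(x − 0) + 2·(y − 0) = 0.
Expanding: 2*x + 2*y = 0.


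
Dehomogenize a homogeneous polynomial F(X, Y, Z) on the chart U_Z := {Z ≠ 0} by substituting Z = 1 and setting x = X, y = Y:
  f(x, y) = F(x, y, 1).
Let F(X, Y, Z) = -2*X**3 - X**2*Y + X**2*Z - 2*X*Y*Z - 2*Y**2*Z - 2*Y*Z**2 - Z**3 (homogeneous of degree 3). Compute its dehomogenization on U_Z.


f(x, y) = -2*x**3 - x**2*y + x**2 - 2*x*y - 2*y**2 - 2*y - 1

On U_Z we set Z = 1. Each monomial c·X^i·Y^j·Z^k in F becomes c·x^i·y^j·1^k = c·x^i·y^j.
Substituting Z = 1: F(X, Y, 1) = -2*x**3 - x**2*y + x**2 - 2*x*y - 2*y**2 - 2*y - 1.
Note: deg(f) ≤ deg(F) = 3; strict inequality happens when F is divisible by Z (lost terms).


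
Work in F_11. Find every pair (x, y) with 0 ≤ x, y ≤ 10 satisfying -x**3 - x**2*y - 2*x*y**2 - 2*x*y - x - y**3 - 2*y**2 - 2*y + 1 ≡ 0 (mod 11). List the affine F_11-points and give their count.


Affine F_11-points: {(1, 1), (2, 4), (3, 1), (4, 5), (5, 8), (6, 1), (6, 2), (6, 5), (7, 3), (7, 5), (7, 9), (8, 4), (9, 0), (10, 8)}; count = 14.

For each of the 121 pairs (x, y) ∈ F_11², evaluate f(x, y) mod 11. Record the zeros.
  x = 0: [0↦1, 1↦7, 2↦3, 3↦5, 4↦7, 5↦3, 6↦9, 7↦8, 8↦5, 9↦5, 10↦2]  zeros at y ∈ ∅
  x = 1: [0↦10, 1↦0, 2↦9, 3↦9, 4↦5, 5↦2, 6↦5, 7↦8, 8↦5, 9↦1, 10↦1]  zeros at y ∈ {1}
  x = 2: [0↦2, 1↦7, 2↦5, 3↦1, 4↦0, 5↦7, 6↦5, 7↦10, 8↦5, 9↦6, 10↦7]  zeros at y ∈ {4}
  x = 3: [0↦4, 1↦0, 2↦7, 3↦8, 4↦8, 5↦1, 6↦3, 7↦8, 8↦10, 9↦3, 10↦3]  zeros at y ∈ {1}
  x = 4: [0↦10, 1↦6, 2↦9, 3↦2, 4↦1, 5↦0, 6↦4, 7↦7, 8↦3, 9↦8, 10↦5]  zeros at y ∈ {5}
  x = 5: [0↦3, 1↦8, 2↦5, 3↦10, 4↦6, 5↦9, 6↦2, 7↦1, 8↦0, 9↦4, 10↦7]  zeros at y ∈ {8}
  x = 6: [0↦10, 1↦0, 2↦0, 3↦4, 4↦6, 5↦0, 6↦2, 7↦6, 8↦6, 9↦7, 10↦3]  zeros at y ∈ {1, 2, 5}
  x = 7: [0↦3, 1↦9, 2↦10, 3↦0, 4↦6, 5↦0, 6↦9, 7↦5, 8↦4, 9↦0, 10↦9]  zeros at y ∈ {3, 5, 9}
  x = 8: [0↦9, 1↦7, 2↦7, 3↦3, 4↦0, 5↦3, 6↦6, 7↦3, 8↦10, 9↦10, 10↦8]  zeros at y ∈ {4}
  x = 9: [0↦0, 1↦10, 2↦7, 3↦7, 4↦4, 5↦3, 6↦9, 7↦5, 8↦7, 9↦9, 10↦5]  zeros at y ∈ {0}
  x = 10: [0↦3, 1↦1, 2↦4, 3↦6, 4↦1, 5↦5, 6↦1, 7↦5, 8↦0, 9↦2, 10↦5]  zeros at y ∈ {8}
Collecting zeros: affine points = {(1, 1), (2, 4), (3, 1), (4, 5), (5, 8), (6, 1), (6, 2), (6, 5), (7, 3), (7, 5), (7, 9), (8, 4), (9, 0), (10, 8)}.
Total count |C(F_11)_aff| = 14.


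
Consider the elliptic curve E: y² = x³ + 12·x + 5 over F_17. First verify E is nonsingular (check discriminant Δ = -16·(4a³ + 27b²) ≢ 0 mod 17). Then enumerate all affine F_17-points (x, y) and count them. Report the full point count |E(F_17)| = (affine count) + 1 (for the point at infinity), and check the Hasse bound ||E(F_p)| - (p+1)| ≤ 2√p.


Affine points = {(1, 1), (1, 16), (3, 0), (4, 7), (4, 10), (6, 2), (6, 15), (8, 1), (8, 16), (9, 3), (9, 14), (16, 3), (16, 14)}; affine count = 13; |E(F_17)| = 14.

Discriminant check: Δ ∝ 4a³ + 27b² = 4·12³ + 27·5² = 4·1728 + 27·25 ≡ 5 (mod 17). Nonzero ⇒ E is nonsingular.
For each x ∈ F_17, compute rhs = x³ + 12·x + 5 mod 17, then count y ∈ F_17 with y² ≡ rhs.
  x = 0: rhs = 5, matching y values: none (0 points).
  x = 1: rhs = 1, matching y values: 1, 16 (2 points).
  x = 2: rhs = 3, matching y values: none (0 points).
  x = 3: rhs = 0, matching y values: 0 (1 points).
  x = 4: rhs = 15, matching y values: 7, 10 (2 points).
  x = 5: rhs = 3, matching y values: none (0 points).
  x = 6: rhs = 4, matching y values: 2, 15 (2 points).
  x = 7: rhs = 7, matching y values: none (0 points).
  x = 8: rhs = 1, matching y values: 1, 16 (2 points).
  x = 9: rhs = 9, matching y values: 3, 14 (2 points).
  x = 10: rhs = 3, matching y values: none (0 points).
  x = 11: rhs = 6, matching y values: none (0 points).
  x = 12: rhs = 7, matching y values: none (0 points).
  x = 13: rhs = 12, matching y values: none (0 points).
  x = 14: rhs = 10, matching y values: none (0 points).
  x = 15: rhs = 7, matching y values: none (0 points).
  x = 16: rhs = 9, matching y values: 3, 14 (2 points).
Total affine count: 13.
Full point count |E(F_17)| = 13 + 1 = 14.
Hasse bound: |14 − (17+1)| = |-4| = 4 ≤ 2√17 ≈ 8.2462 ✓.


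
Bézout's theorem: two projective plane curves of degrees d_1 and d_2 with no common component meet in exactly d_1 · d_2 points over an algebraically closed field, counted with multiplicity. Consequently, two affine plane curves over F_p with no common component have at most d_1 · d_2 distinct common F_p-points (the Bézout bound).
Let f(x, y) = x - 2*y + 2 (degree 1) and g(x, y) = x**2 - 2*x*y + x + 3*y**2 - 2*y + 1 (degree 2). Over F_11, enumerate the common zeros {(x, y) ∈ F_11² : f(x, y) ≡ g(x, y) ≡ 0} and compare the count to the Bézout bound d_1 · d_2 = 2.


Common zeros: ∅; count = 0; Bézout bound = 2.

deg(f) = 1, deg(g) = 2, so Bézout bound = 2.
Scan x ∈ F_11. For each x, list the y ∈ F_11 with f(x, y) ≡ 0 and those with g(x, y) ≡ 0 (mod 11); the common zeros in that column are the intersection.
  x = 0: f ≡ 0 at y ∈ {1}; g ≡ 0 at y ∈ {3, 5}; common: ∅.
  x = 1: f ≡ 0 at y ∈ {7}; g ≡ 0 at y ∈ ∅; common: ∅.
  x = 2: f ≡ 0 at y ∈ {2}; g ≡ 0 at y ∈ ∅; common: ∅.
  x = 3: f ≡ 0 at y ∈ {8}; g ≡ 0 at y ∈ ∅; common: ∅.
  x = 4: f ≡ 0 at y ∈ {3}; g ≡ 0 at y ∈ ∅; common: ∅.
  x = 5: f ≡ 0 at y ∈ {9}; g ≡ 0 at y ∈ {1, 3}; common: ∅.
  x = 6: f ≡ 0 at y ∈ {4}; g ≡ 0 at y ∈ ∅; common: ∅.
  x = 7: f ≡ 0 at y ∈ {10}; g ≡ 0 at y ∈ {1, 8}; common: ∅.
  x = 8: f ≡ 0 at y ∈ {5}; g ≡ 0 at y ∈ {8, 9}; common: ∅.
  x = 9: f ≡ 0 at y ∈ {0}; g ≡ 0 at y ∈ {5, 9}; common: ∅.
  x = 10: f ≡ 0 at y ∈ {6}; g ≡ 0 at y ∈ ∅; common: ∅.
Collecting: common zeros = ∅, so the count is 0.
Comparison with the Bézout bound: 0 ≤ 2 = deg(f)·deg(g), as expected for curves with no common component (the affine F_11-count falls short of the bound because intersections may lie at infinity, over extension fields, or carry multiplicity).


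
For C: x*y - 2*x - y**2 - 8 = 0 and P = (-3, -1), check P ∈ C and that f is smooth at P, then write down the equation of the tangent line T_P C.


Tangent line at P: -3*x - y - 10 = 0.

Step 1: f(-3, -1) = 0, so P lies on C.
Step 2: partial derivatives
  f_x(x, y) = y - 2, f_y(x, y) = x - 2*y.
  f_x(P) = -3, f_y(P) = -1 (gradient nonzero, so P is smooth).
Step 3: tangent line at P: -3·(x − -3) + -1·(y − -1) = 0.
Expanding: -3*x - y - 10 = 0.


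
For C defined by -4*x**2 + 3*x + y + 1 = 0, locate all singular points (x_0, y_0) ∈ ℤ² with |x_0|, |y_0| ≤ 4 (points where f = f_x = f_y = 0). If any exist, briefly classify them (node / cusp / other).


No singular points in the scanned grid; C is smooth there.

Compute partial derivatives:
  f_x = 3 - 8*x.
  f_y = 1.
f_y = 1 is a nonzero constant, so f_y never vanishes: no point (x, y) can satisfy f = f_x = f_y = 0. In particular no (x, y) ∈ {−4, ..., 4}² is singular; the curve is smooth.


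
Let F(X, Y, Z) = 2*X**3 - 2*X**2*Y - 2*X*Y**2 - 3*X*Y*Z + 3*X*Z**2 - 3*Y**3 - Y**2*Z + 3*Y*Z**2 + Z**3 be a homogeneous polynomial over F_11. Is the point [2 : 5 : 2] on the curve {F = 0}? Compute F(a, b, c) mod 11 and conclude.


F(2,5,2) ≡ 0 (mod 11); P is on the curve.

Evaluate F(2, 5, 2) term-by-term (mod 11).
  2*X**3 ↦ 2·8·1·1 = 16
  -2*X**2*Y ↦ -2·4·5·1 = -40
  -2*X*Y**2 ↦ -2·2·25·1 = -100
  -3*X*Y*Z ↦ -3·2·5·2 = -60
  3*X*Z**2 ↦ 3·2·1·4 = 24
  -3*Y**3 ↦ -3·1·125·1 = -375
  -Y**2*Z ↦ -1·1·25·2 = -50
  3*Y*Z**2 ↦ 3·1·5·4 = 60
  Z**3 ↦ 1·1·1·8 = 8
Sum: F(2, 5, 2) = (16) + (-40) + (-100) + (-60) + (24) + (-375) + (-50) + (60) + (8) = -517.
Reducing mod 11: -517 ≡ 0 (mod 11).
Since F(a, b, c) ≡ 0 (mod 11), P lies on the curve.


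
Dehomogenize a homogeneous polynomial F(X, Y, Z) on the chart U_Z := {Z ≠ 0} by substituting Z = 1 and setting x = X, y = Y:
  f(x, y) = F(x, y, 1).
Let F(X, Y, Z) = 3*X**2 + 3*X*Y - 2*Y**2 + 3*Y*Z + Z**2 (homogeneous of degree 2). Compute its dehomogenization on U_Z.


f(x, y) = 3*x**2 + 3*x*y - 2*y**2 + 3*y + 1

On U_Z we set Z = 1. Each monomial c·X^i·Y^j·Z^k in F becomes c·x^i·y^j·1^k = c·x^i·y^j.
Substituting Z = 1: F(X, Y, 1) = 3*x**2 + 3*x*y - 2*y**2 + 3*y + 1.
Note: deg(f) ≤ deg(F) = 2; strict inequality happens when F is divisible by Z (lost terms).


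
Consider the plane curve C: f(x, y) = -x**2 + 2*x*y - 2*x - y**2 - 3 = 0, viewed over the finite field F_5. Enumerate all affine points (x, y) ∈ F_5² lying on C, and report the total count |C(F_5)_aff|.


Affine F_5-points: {(1, 1), (3, 2), (3, 4), (4, 1), (4, 2)}; count = 5.

For each of the 25 pairs (x, y) ∈ F_5², evaluate f(x, y) mod 5. Record the zeros.
  x = 0: [0↦2, 1↦1, 2↦3, 3↦3, 4↦1]  zeros at y ∈ ∅
  x = 1: [0↦4, 1↦0, 2↦4, 3↦1, 4↦1]  zeros at y ∈ {1}
  x = 2: [0↦4, 1↦2, 2↦3, 3↦2, 4↦4]  zeros at y ∈ ∅
  x = 3: [0↦2, 1↦2, 2↦0, 3↦1, 4↦0]  zeros at y ∈ {2, 4}
  x = 4: [0↦3, 1↦0, 2↦0, 3↦3, 4↦4]  zeros at y ∈ {1, 2}
Collecting zeros: affine points = {(1, 1), (3, 2), (3, 4), (4, 1), (4, 2)}.
Total count |C(F_5)_aff| = 5.


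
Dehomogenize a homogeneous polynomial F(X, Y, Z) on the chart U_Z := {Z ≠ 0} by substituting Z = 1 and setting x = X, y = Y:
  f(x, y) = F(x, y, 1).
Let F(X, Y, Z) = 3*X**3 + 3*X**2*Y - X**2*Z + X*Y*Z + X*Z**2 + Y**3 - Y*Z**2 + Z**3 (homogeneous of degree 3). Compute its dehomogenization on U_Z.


f(x, y) = 3*x**3 + 3*x**2*y - x**2 + x*y + x + y**3 - y + 1

On U_Z we set Z = 1. Each monomial c·X^i·Y^j·Z^k in F becomes c·x^i·y^j·1^k = c·x^i·y^j.
Substituting Z = 1: F(X, Y, 1) = 3*x**3 + 3*x**2*y - x**2 + x*y + x + y**3 - y + 1.
Note: deg(f) ≤ deg(F) = 3; strict inequality happens when F is divisible by Z (lost terms).


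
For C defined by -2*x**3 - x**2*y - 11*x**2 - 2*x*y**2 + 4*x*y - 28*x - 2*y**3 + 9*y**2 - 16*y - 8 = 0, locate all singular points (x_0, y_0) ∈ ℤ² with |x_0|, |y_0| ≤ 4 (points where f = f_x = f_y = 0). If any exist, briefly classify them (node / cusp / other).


Singular points: {(-2, 2)}; classification: node.

Compute partial derivatives:
  f_x = -6*x**2 - 2*x*y - 22*x - 2*y**2 + 4*y - 28.
  f_y = -x**2 - 4*x*y + 4*x - 6*y**2 + 18*y - 16.
Scan x_0 ∈ {−4, ..., 4}. For each x_0, f_y(x_0, y) is a polynomial in y; find its integer roots y ∈ {−4, ..., 4}, then test f_x and f at those candidates.
  x = -4: f_y(-4, y) = -6*y**2 + 34*y - 48; vanishes at y ∈ {3}. (-4, 3): f_x = -18 ≠ 0.
  x = -3: f_y(-3, y) = -6*y**2 + 30*y - 37; no integer root y with |y| ≤ 4.
  x = -2: f_y(-2, y) = -6*y**2 + 26*y - 28; vanishes at y ∈ {2}. (-2, 2): f_x = 0, f = 0 — SINGULAR.
  x = -1: f_y(-1, y) = -6*y**2 + 22*y - 21; no integer root y with |y| ≤ 4.
  x = 0: f_y(0, y) = -6*y**2 + 18*y - 16; no integer root y with |y| ≤ 4.
  x = 1: f_y(1, y) = -6*y**2 + 14*y - 13; no integer root y with |y| ≤ 4.
  x = 2: f_y(2, y) = -6*y**2 + 10*y - 12; no integer root y with |y| ≤ 4.
  x = 3: f_y(3, y) = -6*y**2 + 6*y - 13; no integer root y with |y| ≤ 4.
  x = 4: f_y(4, y) = -6*y**2 + 2*y - 16; no integer root y with |y| ≤ 4.
Only singular point on the grid: (-2, 2).
Classify: substitute x = -2 + u, y = 2 + v and expand: f = -2*u**3 - u**2*v - u**2 - 2*u*v**2 - 2*v**3 + v**2.
No constant or linear terms (consistent with a singular point). Quadratic part: -u**2 + v**2. Cubic part: -2*u**3 - u**2*v - 2*u*v**2 - 2*v**3.
The quadratic part v**2 - u**2 = (v − u)(v + u) splits into two distinct linear factors, so there are two distinct tangent lines y − 2 = ±(x − -2) — this is a node (ordinary double point).
Classification: node.


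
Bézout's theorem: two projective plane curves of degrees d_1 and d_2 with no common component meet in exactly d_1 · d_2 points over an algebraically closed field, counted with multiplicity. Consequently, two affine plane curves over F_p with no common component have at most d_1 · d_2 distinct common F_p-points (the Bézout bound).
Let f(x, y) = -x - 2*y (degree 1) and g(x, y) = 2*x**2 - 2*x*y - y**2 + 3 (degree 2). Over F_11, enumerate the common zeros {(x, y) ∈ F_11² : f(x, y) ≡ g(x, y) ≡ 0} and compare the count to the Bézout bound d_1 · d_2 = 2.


Common zeros: ∅; count = 0; Bézout bound = 2.

deg(f) = 1, deg(g) = 2, so Bézout bound = 2.
Scan x ∈ F_11. For each x, list the y ∈ F_11 with f(x, y) ≡ 0 and those with g(x, y) ≡ 0 (mod 11); the common zeros in that column are the intersection.
  x = 0: f ≡ 0 at y ∈ {0}; g ≡ 0 at y ∈ {5, 6}; common: ∅.
  x = 1: f ≡ 0 at y ∈ {5}; g ≡ 0 at y ∈ ∅; common: ∅.
  x = 2: f ≡ 0 at y ∈ {10}; g ≡ 0 at y ∈ {0, 7}; common: ∅.
  x = 3: f ≡ 0 at y ∈ {4}; g ≡ 0 at y ∈ ∅; common: ∅.
  x = 4: f ≡ 0 at y ∈ {9}; g ≡ 0 at y ∈ ∅; common: ∅.
  x = 5: f ≡ 0 at y ∈ {3}; g ≡ 0 at y ∈ {5, 7}; common: ∅.
  x = 6: f ≡ 0 at y ∈ {8}; g ≡ 0 at y ∈ {4, 6}; common: ∅.
  x = 7: f ≡ 0 at y ∈ {2}; g ≡ 0 at y ∈ ∅; common: ∅.
  x = 8: f ≡ 0 at y ∈ {7}; g ≡ 0 at y ∈ ∅; common: ∅.
  x = 9: f ≡ 0 at y ∈ {1}; g ≡ 0 at y ∈ {0, 4}; common: ∅.
  x = 10: f ≡ 0 at y ∈ {6}; g ≡ 0 at y ∈ ∅; common: ∅.
Collecting: common zeros = ∅, so the count is 0.
Comparison with the Bézout bound: 0 ≤ 2 = deg(f)·deg(g), as expected for curves with no common component (the affine F_11-count falls short of the bound because intersections may lie at infinity, over extension fields, or carry multiplicity).


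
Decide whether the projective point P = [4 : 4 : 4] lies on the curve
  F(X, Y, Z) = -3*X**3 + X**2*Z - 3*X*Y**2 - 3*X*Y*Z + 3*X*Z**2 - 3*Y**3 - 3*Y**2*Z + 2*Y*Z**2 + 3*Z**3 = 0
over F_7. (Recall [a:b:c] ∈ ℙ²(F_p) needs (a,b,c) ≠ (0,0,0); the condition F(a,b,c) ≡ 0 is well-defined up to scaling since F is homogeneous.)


F(4,4,4) ≡ 1 (mod 7); P is NOT on the curve.

Evaluate F(4, 4, 4) term-by-term (mod 7).
  -3*X**3 ↦ -3·64·1·1 = -192
  X**2*Z ↦ 1·16·1·4 = 64
  -3*X*Y**2 ↦ -3·4·16·1 = -192
  -3*X*Y*Z ↦ -3·4·4·4 = -192
  3*X*Z**2 ↦ 3·4·1·16 = 192
  -3*Y**3 ↦ -3·1·64·1 = -192
  -3*Y**2*Z ↦ -3·1·16·4 = -192
  2*Y*Z**2 ↦ 2·1·4·16 = 128
  3*Z**3 ↦ 3·1·1·64 = 192
Sum: F(4, 4, 4) = (-192) + (64) + (-192) + (-192) + (192) + (-192) + (-192) + (128) + (192) = -384.
Reducing mod 7: -384 ≡ 1 (mod 7).
Since F(a, b, c) ≡ 1 ≠ 0 (mod 7), P does NOT lie on the curve.


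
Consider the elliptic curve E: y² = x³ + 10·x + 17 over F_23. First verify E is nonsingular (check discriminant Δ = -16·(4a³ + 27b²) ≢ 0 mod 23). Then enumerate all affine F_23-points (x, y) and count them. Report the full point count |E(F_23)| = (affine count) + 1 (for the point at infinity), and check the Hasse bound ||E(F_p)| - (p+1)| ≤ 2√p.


Affine points = {(4, 11), (4, 12), (5, 10), (5, 13), (7, 4), (7, 19), (9, 10), (9, 13), (10, 6), (10, 17), (11, 3), (11, 20), (12, 5), (12, 18), (14, 7), (14, 16), (15, 0), (16, 8), (16, 15), (18, 7), (18, 16), (20, 11), (20, 12), (21, 9), (21, 14), (22, 11), (22, 12)}; affine count = 27; |E(F_23)| = 28.

Discriminant check: Δ ∝ 4a³ + 27b² = 4·10³ + 27·17² = 4·1000 + 27·289 ≡ 4 (mod 23). Nonzero ⇒ E is nonsingular.
For each x ∈ F_23, compute rhs = x³ + 10·x + 17 mod 23, then count y ∈ F_23 with y² ≡ rhs.
  x = 0: rhs = 17, matching y values: none (0 points).
  x = 1: rhs = 5, matching y values: none (0 points).
  x = 2: rhs = 22, matching y values: none (0 points).
  x = 3: rhs = 5, matching y values: none (0 points).
  x = 4: rhs = 6, matching y values: 11, 12 (2 points).
  x = 5: rhs = 8, matching y values: 10, 13 (2 points).
  x = 6: rhs = 17, matching y values: none (0 points).
  x = 7: rhs = 16, matching y values: 4, 19 (2 points).
  x = 8: rhs = 11, matching y values: none (0 points).
  x = 9: rhs = 8, matching y values: 10, 13 (2 points).
  x = 10: rhs = 13, matching y values: 6, 17 (2 points).
  x = 11: rhs = 9, matching y values: 3, 20 (2 points).
  x = 12: rhs = 2, matching y values: 5, 18 (2 points).
  x = 13: rhs = 21, matching y values: none (0 points).
  x = 14: rhs = 3, matching y values: 7, 16 (2 points).
  x = 15: rhs = 0, matching y values: 0 (1 points).
  x = 16: rhs = 18, matching y values: 8, 15 (2 points).
  x = 17: rhs = 17, matching y values: none (0 points).
  x = 18: rhs = 3, matching y values: 7, 16 (2 points).
  x = 19: rhs = 5, matching y values: none (0 points).
  x = 20: rhs = 6, matching y values: 11, 12 (2 points).
  x = 21: rhs = 12, matching y values: 9, 14 (2 points).
  x = 22: rhs = 6, matching y values: 11, 12 (2 points).
Total affine count: 27.
Full point count |E(F_23)| = 27 + 1 = 28.
Hasse bound: |28 − (23+1)| = |4| = 4 ≤ 2√23 ≈ 9.5917 ✓.


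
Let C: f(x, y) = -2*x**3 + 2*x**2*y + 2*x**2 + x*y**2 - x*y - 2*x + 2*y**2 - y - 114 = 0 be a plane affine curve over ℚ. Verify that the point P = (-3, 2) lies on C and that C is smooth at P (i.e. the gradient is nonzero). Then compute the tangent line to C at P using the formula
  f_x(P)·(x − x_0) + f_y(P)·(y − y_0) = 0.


Tangent line at P: -90*x + 16*y - 302 = 0.

Step 1: f(-3, 2) = 0, so P lies on C.
Step 2: partial derivatives
  f_x(x, y) = -6*x**2 + 4*x*y + 4*x + y**2 - y - 2, f_y(x, y) = 2*x**2 + 2*x*y - x + 4*y - 1.
  f_x(P) = -90, f_y(P) = 16 (gradient nonzero, so P is smooth).
Step 3: tangent line at P: -90·(x − -3) + 16·(y − 2) = 0.
Expanding: -90*x + 16*y - 302 = 0.


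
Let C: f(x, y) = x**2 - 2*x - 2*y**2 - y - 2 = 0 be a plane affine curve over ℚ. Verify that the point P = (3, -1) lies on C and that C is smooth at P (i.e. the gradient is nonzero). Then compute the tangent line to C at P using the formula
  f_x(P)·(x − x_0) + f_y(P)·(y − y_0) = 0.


Tangent line at P: 4*x + 3*y - 9 = 0.

Step 1: f(3, -1) = 0, so P lies on C.
Step 2: partial derivatives
  f_x(x, y) = 2*x - 2, f_y(x, y) = -4*y - 1.
  f_x(P) = 4, f_y(P) = 3 (gradient nonzero, so P is smooth).
Step 3: tangent line at P: 4·(x − 3) + 3·(y − -1) = 0.
Expanding: 4*x + 3*y - 9 = 0.


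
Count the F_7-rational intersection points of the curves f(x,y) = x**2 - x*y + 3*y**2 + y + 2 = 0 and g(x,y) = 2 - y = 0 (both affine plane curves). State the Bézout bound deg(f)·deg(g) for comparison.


Common zeros: ∅; count = 0; Bézout bound = 2.

deg(f) = 2, deg(g) = 1, so Bézout bound = 2.
Scan x ∈ F_7. For each x, list the y ∈ F_7 with f(x, y) ≡ 0 and those with g(x, y) ≡ 0 (mod 7); the common zeros in that column are the intersection.
  x = 0: f ≡ 0 at y ∈ ∅; g ≡ 0 at y ∈ {2}; common: ∅.
  x = 1: f ≡ 0 at y ∈ ∅; g ≡ 0 at y ∈ {2}; common: ∅.
  x = 2: f ≡ 0 at y ∈ ∅; g ≡ 0 at y ∈ {2}; common: ∅.
  x = 3: f ≡ 0 at y ∈ ∅; g ≡ 0 at y ∈ {2}; common: ∅.
  x = 4: f ≡ 0 at y ∈ ∅; g ≡ 0 at y ∈ {2}; common: ∅.
  x = 5: f ≡ 0 at y ∈ {3}; g ≡ 0 at y ∈ {2}; common: ∅.
  x = 6: f ≡ 0 at y ∈ ∅; g ≡ 0 at y ∈ {2}; common: ∅.
Collecting: common zeros = ∅, so the count is 0.
Comparison with the Bézout bound: 0 ≤ 2 = deg(f)·deg(g), as expected for curves with no common component (the affine F_7-count falls short of the bound because intersections may lie at infinity, over extension fields, or carry multiplicity).


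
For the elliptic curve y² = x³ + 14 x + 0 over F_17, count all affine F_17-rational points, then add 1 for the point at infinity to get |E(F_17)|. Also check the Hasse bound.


Affine points = {(0, 0), (1, 7), (1, 10), (2, 6), (2, 11), (3, 1), (3, 16), (4, 1), (4, 16), (5, 5), (5, 12), (7, 4), (7, 13), (10, 1), (10, 16), (12, 3), (12, 14), (13, 4), (13, 13), (14, 4), (14, 13), (15, 7), (15, 10), (16, 6), (16, 11)}; affine count = 25; |E(F_17)| = 26.

Discriminant check: Δ ∝ 4a³ + 27b² = 4·14³ + 27·0² = 4·2744 + 27·0 ≡ 11 (mod 17). Nonzero ⇒ E is nonsingular.
For each x ∈ F_17, compute rhs = x³ + 14·x + 0 mod 17, then count y ∈ F_17 with y² ≡ rhs.
  x = 0: rhs = 0, matching y values: 0 (1 points).
  x = 1: rhs = 15, matching y values: 7, 10 (2 points).
  x = 2: rhs = 2, matching y values: 6, 11 (2 points).
  x = 3: rhs = 1, matching y values: 1, 16 (2 points).
  x = 4: rhs = 1, matching y values: 1, 16 (2 points).
  x = 5: rhs = 8, matching y values: 5, 12 (2 points).
  x = 6: rhs = 11, matching y values: none (0 points).
  x = 7: rhs = 16, matching y values: 4, 13 (2 points).
  x = 8: rhs = 12, matching y values: none (0 points).
  x = 9: rhs = 5, matching y values: none (0 points).
  x = 10: rhs = 1, matching y values: 1, 16 (2 points).
  x = 11: rhs = 6, matching y values: none (0 points).
  x = 12: rhs = 9, matching y values: 3, 14 (2 points).
  x = 13: rhs = 16, matching y values: 4, 13 (2 points).
  x = 14: rhs = 16, matching y values: 4, 13 (2 points).
  x = 15: rhs = 15, matching y values: 7, 10 (2 points).
  x = 16: rhs = 2, matching y values: 6, 11 (2 points).
Total affine count: 25.
Full point count |E(F_17)| = 25 + 1 = 26.
Hasse bound: |26 − (17+1)| = |8| = 8 ≤ 2√17 ≈ 8.2462 ✓.


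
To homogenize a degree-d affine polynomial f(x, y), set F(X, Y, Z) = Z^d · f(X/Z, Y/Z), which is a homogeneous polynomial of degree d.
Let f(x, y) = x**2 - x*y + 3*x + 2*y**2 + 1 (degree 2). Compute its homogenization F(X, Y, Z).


F(X, Y, Z) = X**2 - X*Y + 3*X*Z + 2*Y**2 + Z**2

deg(f) = 2.
Substitute x = X/Z, y = Y/Z into f, then multiply by Z^2.
  monomial 1·x^2·y^0 ↦ 1·X^2·Y^0·Z^0.
  monomial -1·x^1·y^1 ↦ -1·X^1·Y^1·Z^0.
  monomial 3·x^1·y^0 ↦ 3·X^1·Y^0·Z^1.
  monomial 2·x^0·y^2 ↦ 2·X^0·Y^2·Z^0.
  monomial 1·x^0·y^0 ↦ 1·X^0·Y^0·Z^2.
Collecting: F(X, Y, Z) = X**2 - X*Y + 3*X*Z + 2*Y**2 + Z**2.


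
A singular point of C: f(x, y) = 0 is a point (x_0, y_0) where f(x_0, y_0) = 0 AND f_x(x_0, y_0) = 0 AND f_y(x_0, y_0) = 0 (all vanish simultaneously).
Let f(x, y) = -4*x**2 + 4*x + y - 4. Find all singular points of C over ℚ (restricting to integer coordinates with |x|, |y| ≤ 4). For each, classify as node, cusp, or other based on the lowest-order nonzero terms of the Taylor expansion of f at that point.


No singular points in the scanned grid; C is smooth there.

Compute partial derivatives:
  f_x = 4 - 8*x.
  f_y = 1.
f_y = 1 is a nonzero constant, so f_y never vanishes: no point (x, y) can satisfy f = f_x = f_y = 0. In particular no (x, y) ∈ {−4, ..., 4}² is singular; the curve is smooth.


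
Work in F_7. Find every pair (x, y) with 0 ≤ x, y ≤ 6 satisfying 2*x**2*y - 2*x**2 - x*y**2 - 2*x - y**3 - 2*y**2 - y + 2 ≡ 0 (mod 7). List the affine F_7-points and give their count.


Affine F_7-points: {(0, 4), (3, 4), (4, 1)}; count = 3.

For each of the 49 pairs (x, y) ∈ F_7², evaluate f(x, y) mod 7. Record the zeros.
  x = 0: [0↦2, 1↦5, 2↦5, 3↦3, 4↦0, 5↦4, 6↦2]  zeros at y ∈ {4}
  x = 1: [0↦5, 1↦2, 2↦1, 3↦3, 4↦2, 5↦6, 6↦2]  zeros at y ∈ ∅
  x = 2: [0↦4, 1↦6, 2↦1, 3↦4, 4↦2, 5↦3, 6↦1]  zeros at y ∈ ∅
  x = 3: [0↦6, 1↦3, 2↦5, 3↦6, 4↦0, 5↦2, 6↦6]  zeros at y ∈ {4}
  x = 4: [0↦4, 1↦0, 2↦6, 3↦2, 4↦3, 5↦3, 6↦3]  zeros at y ∈ {1}
  x = 5: [0↦5, 1↦4, 2↦4, 3↦6, 4↦4, 5↦6, 6↦6]  zeros at y ∈ ∅
  x = 6: [0↦2, 1↦1, 2↦6, 3↦4, 4↦3, 5↦4, 6↦1]  zeros at y ∈ ∅
Collecting zeros: affine points = {(0, 4), (3, 4), (4, 1)}.
Total count |C(F_7)_aff| = 3.


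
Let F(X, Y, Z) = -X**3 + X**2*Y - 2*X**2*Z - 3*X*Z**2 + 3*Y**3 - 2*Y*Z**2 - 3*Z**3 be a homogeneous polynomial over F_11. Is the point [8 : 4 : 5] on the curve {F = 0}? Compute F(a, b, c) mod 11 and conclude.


F(8,4,5) ≡ 2 (mod 11); P is NOT on the curve.

Evaluate F(8, 4, 5) term-by-term (mod 11).
  -X**3 ↦ -1·512·1·1 = -512
  X**2*Y ↦ 1·64·4·1 = 256
  -2*X**2*Z ↦ -2·64·1·5 = -640
  -3*X*Z**2 ↦ -3·8·1·25 = -600
  3*Y**3 ↦ 3·1·64·1 = 192
  -2*Y*Z**2 ↦ -2·1·4·25 = -200
  -3*Z**3 ↦ -3·1·1·125 = -375
Sum: F(8, 4, 5) = (-512) + (256) + (-640) + (-600) + (192) + (-200) + (-375) = -1879.
Reducing mod 11: -1879 ≡ 2 (mod 11).
Since F(a, b, c) ≡ 2 ≠ 0 (mod 11), P does NOT lie on the curve.


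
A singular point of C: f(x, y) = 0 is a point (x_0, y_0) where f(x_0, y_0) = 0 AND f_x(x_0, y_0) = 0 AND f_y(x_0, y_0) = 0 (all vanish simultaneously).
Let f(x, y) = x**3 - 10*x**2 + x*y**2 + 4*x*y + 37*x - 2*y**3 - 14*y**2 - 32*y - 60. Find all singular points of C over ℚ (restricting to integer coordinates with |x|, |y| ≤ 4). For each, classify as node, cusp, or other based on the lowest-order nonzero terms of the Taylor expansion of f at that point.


Singular points: {(3, -2)}; classification: node.

Compute partial derivatives:
  f_x = 3*x**2 - 20*x + y**2 + 4*y + 37.
  f_y = 2*x*y + 4*x - 6*y**2 - 28*y - 32.
Scan x_0 ∈ {−4, ..., 4}. For each x_0, f_y(x_0, y) is a polynomial in y; find its integer roots y ∈ {−4, ..., 4}, then test f_x and f at those candidates.
  x = -4: f_y(-4, y) = -6*y**2 - 36*y - 48; vanishes at y ∈ {-4, -2}. (-4, -4): f_x = 165 ≠ 0; (-4, -2): f_x = 161 ≠ 0.
  x = -3: f_y(-3, y) = -6*y**2 - 34*y - 44; vanishes at y ∈ {-2}. (-3, -2): f_x = 120 ≠ 0.
  x = -2: f_y(-2, y) = -6*y**2 - 32*y - 40; vanishes at y ∈ {-2}. (-2, -2): f_x = 85 ≠ 0.
  x = -1: f_y(-1, y) = -6*y**2 - 30*y - 36; vanishes at y ∈ {-3, -2}. (-1, -3): f_x = 57 ≠ 0; (-1, -2): f_x = 56 ≠ 0.
  x = 0: f_y(0, y) = -6*y**2 - 28*y - 32; vanishes at y ∈ {-2}. (0, -2): f_x = 33 ≠ 0.
  x = 1: f_y(1, y) = -6*y**2 - 26*y - 28; vanishes at y ∈ {-2}. (1, -2): f_x = 16 ≠ 0.
  x = 2: f_y(2, y) = -6*y**2 - 24*y - 24; vanishes at y ∈ {-2}. (2, -2): f_x = 5 ≠ 0.
  x = 3: f_y(3, y) = -6*y**2 - 22*y - 20; vanishes at y ∈ {-2}. (3, -2): f_x = 0, f = 0 — SINGULAR.
  x = 4: f_y(4, y) = -6*y**2 - 20*y - 16; vanishes at y ∈ {-2}. (4, -2): f_x = 1 ≠ 0.
Only singular point on the grid: (3, -2).
Classify: substitute x = 3 + u, y = -2 + v and expand: f = u**3 - u**2 + u*v**2 - 2*v**3 + v**2.
No constant or linear terms (consistent with a singular point). Quadratic part: -u**2 + v**2. Cubic part: u**3 + u*v**2 - 2*v**3.
The quadratic part v**2 - u**2 = (v − u)(v + u) splits into two distinct linear factors, so there are two distinct tangent lines y − -2 = ±(x − 3) — this is a node (ordinary double point).
Classification: node.


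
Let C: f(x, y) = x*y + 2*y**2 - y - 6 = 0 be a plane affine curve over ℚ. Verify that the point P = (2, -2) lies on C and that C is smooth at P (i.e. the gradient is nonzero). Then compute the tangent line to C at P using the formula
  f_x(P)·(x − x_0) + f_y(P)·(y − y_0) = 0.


Tangent line at P: -2*x - 7*y - 10 = 0.

Step 1: f(2, -2) = 0, so P lies on C.
Step 2: partial derivatives
  f_x(x, y) = y, f_y(x, y) = x + 4*y - 1.
  f_x(P) = -2, f_y(P) = -7 (gradient nonzero, so P is smooth).
Step 3: tangent line at P: -2·(x − 2) + -7·(y − -2) = 0.
Expanding: -2*x - 7*y - 10 = 0.


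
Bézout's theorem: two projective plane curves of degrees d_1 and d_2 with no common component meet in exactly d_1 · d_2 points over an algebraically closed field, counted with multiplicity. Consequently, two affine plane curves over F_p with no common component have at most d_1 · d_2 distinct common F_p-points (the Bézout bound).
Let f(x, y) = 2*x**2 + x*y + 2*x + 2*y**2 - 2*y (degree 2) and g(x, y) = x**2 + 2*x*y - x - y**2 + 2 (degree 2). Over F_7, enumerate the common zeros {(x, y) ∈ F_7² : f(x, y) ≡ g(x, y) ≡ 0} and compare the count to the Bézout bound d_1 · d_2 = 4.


Common zeros: {(2, 1)}; count = 1; Bézout bound = 4.

deg(f) = 2, deg(g) = 2, so Bézout bound = 4.
Scan x ∈ F_7. For each x, list the y ∈ F_7 with f(x, y) ≡ 0 and those with g(x, y) ≡ 0 (mod 7); the common zeros in that column are the intersection.
  x = 0: f ≡ 0 at y ∈ {0, 1}; g ≡ 0 at y ∈ {3, 4}; common: ∅.
  x = 1: f ≡ 0 at y ∈ {5, 6}; g ≡ 0 at y ∈ ∅; common: ∅.
  x = 2: f ≡ 0 at y ∈ {1, 6}; g ≡ 0 at y ∈ {1, 3}; common: {1}.
  x = 3: f ≡ 0 at y ∈ ∅; g ≡ 0 at y ∈ ∅; common: ∅.
  x = 4: f ≡ 0 at y ∈ ∅; g ≡ 0 at y ∈ {0, 1}; common: ∅.
  x = 5: f ≡ 0 at y ∈ ∅; g ≡ 0 at y ∈ ∅; common: ∅.
  x = 6: f ≡ 0 at y ∈ {0, 5}; g ≡ 0 at y ∈ ∅; common: ∅.
Collecting: common zeros = {(2, 1)}, so the count is 1.
Comparison with the Bézout bound: 1 ≤ 4 = deg(f)·deg(g), as expected for curves with no common component (the affine F_7-count falls short of the bound because intersections may lie at infinity, over extension fields, or carry multiplicity).
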